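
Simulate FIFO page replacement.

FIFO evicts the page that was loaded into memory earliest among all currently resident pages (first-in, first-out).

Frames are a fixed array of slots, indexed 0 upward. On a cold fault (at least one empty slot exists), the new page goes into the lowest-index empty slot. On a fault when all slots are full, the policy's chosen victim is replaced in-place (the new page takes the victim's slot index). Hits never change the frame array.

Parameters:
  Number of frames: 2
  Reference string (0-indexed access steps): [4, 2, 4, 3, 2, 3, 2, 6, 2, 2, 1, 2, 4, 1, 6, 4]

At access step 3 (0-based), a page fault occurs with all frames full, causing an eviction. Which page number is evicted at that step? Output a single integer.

Step 0: ref 4 -> FAULT, frames=[4,-]
Step 1: ref 2 -> FAULT, frames=[4,2]
Step 2: ref 4 -> HIT, frames=[4,2]
Step 3: ref 3 -> FAULT, evict 4, frames=[3,2]
At step 3: evicted page 4

Answer: 4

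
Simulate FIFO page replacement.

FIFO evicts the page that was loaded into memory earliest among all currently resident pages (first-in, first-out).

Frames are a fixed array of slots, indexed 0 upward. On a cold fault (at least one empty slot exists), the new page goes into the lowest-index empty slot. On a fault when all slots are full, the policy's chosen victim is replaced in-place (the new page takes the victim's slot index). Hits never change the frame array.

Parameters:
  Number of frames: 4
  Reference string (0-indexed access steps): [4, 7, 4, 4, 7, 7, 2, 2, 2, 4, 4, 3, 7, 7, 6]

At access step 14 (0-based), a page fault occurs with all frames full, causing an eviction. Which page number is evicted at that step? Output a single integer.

Answer: 4

Derivation:
Step 0: ref 4 -> FAULT, frames=[4,-,-,-]
Step 1: ref 7 -> FAULT, frames=[4,7,-,-]
Step 2: ref 4 -> HIT, frames=[4,7,-,-]
Step 3: ref 4 -> HIT, frames=[4,7,-,-]
Step 4: ref 7 -> HIT, frames=[4,7,-,-]
Step 5: ref 7 -> HIT, frames=[4,7,-,-]
Step 6: ref 2 -> FAULT, frames=[4,7,2,-]
Step 7: ref 2 -> HIT, frames=[4,7,2,-]
Step 8: ref 2 -> HIT, frames=[4,7,2,-]
Step 9: ref 4 -> HIT, frames=[4,7,2,-]
Step 10: ref 4 -> HIT, frames=[4,7,2,-]
Step 11: ref 3 -> FAULT, frames=[4,7,2,3]
Step 12: ref 7 -> HIT, frames=[4,7,2,3]
Step 13: ref 7 -> HIT, frames=[4,7,2,3]
Step 14: ref 6 -> FAULT, evict 4, frames=[6,7,2,3]
At step 14: evicted page 4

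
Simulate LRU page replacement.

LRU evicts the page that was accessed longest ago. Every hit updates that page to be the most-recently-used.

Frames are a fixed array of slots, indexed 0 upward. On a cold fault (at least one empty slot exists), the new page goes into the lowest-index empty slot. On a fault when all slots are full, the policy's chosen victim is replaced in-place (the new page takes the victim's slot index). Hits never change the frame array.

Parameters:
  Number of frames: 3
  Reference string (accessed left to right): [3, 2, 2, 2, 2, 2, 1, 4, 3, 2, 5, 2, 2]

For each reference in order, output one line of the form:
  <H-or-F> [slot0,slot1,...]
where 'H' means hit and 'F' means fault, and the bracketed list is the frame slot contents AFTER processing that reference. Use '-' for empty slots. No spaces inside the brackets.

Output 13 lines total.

F [3,-,-]
F [3,2,-]
H [3,2,-]
H [3,2,-]
H [3,2,-]
H [3,2,-]
F [3,2,1]
F [4,2,1]
F [4,3,1]
F [4,3,2]
F [5,3,2]
H [5,3,2]
H [5,3,2]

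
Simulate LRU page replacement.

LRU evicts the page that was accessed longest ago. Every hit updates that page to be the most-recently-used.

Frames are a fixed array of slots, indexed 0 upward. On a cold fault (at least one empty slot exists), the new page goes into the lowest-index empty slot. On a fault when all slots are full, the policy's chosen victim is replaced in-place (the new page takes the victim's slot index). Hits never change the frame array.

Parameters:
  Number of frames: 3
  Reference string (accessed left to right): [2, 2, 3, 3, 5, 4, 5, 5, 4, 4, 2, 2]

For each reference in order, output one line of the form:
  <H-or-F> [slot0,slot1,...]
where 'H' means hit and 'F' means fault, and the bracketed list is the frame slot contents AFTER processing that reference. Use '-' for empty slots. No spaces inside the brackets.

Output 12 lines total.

F [2,-,-]
H [2,-,-]
F [2,3,-]
H [2,3,-]
F [2,3,5]
F [4,3,5]
H [4,3,5]
H [4,3,5]
H [4,3,5]
H [4,3,5]
F [4,2,5]
H [4,2,5]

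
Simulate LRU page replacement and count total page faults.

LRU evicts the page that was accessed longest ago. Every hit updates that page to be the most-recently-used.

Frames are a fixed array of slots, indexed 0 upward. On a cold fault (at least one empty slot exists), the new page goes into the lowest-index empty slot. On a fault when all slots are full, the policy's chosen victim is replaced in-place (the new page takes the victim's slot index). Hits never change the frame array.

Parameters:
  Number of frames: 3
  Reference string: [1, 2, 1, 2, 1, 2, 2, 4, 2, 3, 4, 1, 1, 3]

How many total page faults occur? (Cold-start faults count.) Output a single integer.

Step 0: ref 1 → FAULT, frames=[1,-,-]
Step 1: ref 2 → FAULT, frames=[1,2,-]
Step 2: ref 1 → HIT, frames=[1,2,-]
Step 3: ref 2 → HIT, frames=[1,2,-]
Step 4: ref 1 → HIT, frames=[1,2,-]
Step 5: ref 2 → HIT, frames=[1,2,-]
Step 6: ref 2 → HIT, frames=[1,2,-]
Step 7: ref 4 → FAULT, frames=[1,2,4]
Step 8: ref 2 → HIT, frames=[1,2,4]
Step 9: ref 3 → FAULT (evict 1), frames=[3,2,4]
Step 10: ref 4 → HIT, frames=[3,2,4]
Step 11: ref 1 → FAULT (evict 2), frames=[3,1,4]
Step 12: ref 1 → HIT, frames=[3,1,4]
Step 13: ref 3 → HIT, frames=[3,1,4]
Total faults: 5

Answer: 5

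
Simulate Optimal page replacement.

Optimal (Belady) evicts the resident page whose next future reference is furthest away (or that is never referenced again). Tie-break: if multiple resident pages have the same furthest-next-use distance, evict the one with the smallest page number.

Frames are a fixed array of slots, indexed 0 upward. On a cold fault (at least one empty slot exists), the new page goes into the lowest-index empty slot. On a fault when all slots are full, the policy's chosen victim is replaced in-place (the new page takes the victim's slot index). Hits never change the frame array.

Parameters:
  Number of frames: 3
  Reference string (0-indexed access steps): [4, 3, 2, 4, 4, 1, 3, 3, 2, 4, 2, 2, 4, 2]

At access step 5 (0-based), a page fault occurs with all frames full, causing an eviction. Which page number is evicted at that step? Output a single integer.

Step 0: ref 4 -> FAULT, frames=[4,-,-]
Step 1: ref 3 -> FAULT, frames=[4,3,-]
Step 2: ref 2 -> FAULT, frames=[4,3,2]
Step 3: ref 4 -> HIT, frames=[4,3,2]
Step 4: ref 4 -> HIT, frames=[4,3,2]
Step 5: ref 1 -> FAULT, evict 4, frames=[1,3,2]
At step 5: evicted page 4

Answer: 4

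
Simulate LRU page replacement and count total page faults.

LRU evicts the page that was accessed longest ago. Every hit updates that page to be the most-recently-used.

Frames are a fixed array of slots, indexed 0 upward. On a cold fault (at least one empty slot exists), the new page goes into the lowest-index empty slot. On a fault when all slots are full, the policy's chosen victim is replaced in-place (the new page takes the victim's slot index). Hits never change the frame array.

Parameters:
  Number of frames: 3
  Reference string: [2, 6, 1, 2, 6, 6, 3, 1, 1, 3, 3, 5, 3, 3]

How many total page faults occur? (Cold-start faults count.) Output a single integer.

Step 0: ref 2 → FAULT, frames=[2,-,-]
Step 1: ref 6 → FAULT, frames=[2,6,-]
Step 2: ref 1 → FAULT, frames=[2,6,1]
Step 3: ref 2 → HIT, frames=[2,6,1]
Step 4: ref 6 → HIT, frames=[2,6,1]
Step 5: ref 6 → HIT, frames=[2,6,1]
Step 6: ref 3 → FAULT (evict 1), frames=[2,6,3]
Step 7: ref 1 → FAULT (evict 2), frames=[1,6,3]
Step 8: ref 1 → HIT, frames=[1,6,3]
Step 9: ref 3 → HIT, frames=[1,6,3]
Step 10: ref 3 → HIT, frames=[1,6,3]
Step 11: ref 5 → FAULT (evict 6), frames=[1,5,3]
Step 12: ref 3 → HIT, frames=[1,5,3]
Step 13: ref 3 → HIT, frames=[1,5,3]
Total faults: 6

Answer: 6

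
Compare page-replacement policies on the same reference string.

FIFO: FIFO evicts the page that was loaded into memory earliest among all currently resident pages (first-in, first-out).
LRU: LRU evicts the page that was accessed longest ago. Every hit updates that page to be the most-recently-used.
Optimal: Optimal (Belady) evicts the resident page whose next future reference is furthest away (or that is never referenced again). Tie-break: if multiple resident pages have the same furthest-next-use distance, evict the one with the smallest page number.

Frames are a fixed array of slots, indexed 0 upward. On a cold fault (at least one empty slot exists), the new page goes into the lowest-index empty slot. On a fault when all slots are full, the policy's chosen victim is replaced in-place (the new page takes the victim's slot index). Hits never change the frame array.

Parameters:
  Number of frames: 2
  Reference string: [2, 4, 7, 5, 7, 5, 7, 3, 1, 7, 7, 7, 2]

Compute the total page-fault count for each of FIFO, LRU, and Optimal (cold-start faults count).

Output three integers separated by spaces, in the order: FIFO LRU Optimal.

--- FIFO ---
  step 0: ref 2 -> FAULT, frames=[2,-] (faults so far: 1)
  step 1: ref 4 -> FAULT, frames=[2,4] (faults so far: 2)
  step 2: ref 7 -> FAULT, evict 2, frames=[7,4] (faults so far: 3)
  step 3: ref 5 -> FAULT, evict 4, frames=[7,5] (faults so far: 4)
  step 4: ref 7 -> HIT, frames=[7,5] (faults so far: 4)
  step 5: ref 5 -> HIT, frames=[7,5] (faults so far: 4)
  step 6: ref 7 -> HIT, frames=[7,5] (faults so far: 4)
  step 7: ref 3 -> FAULT, evict 7, frames=[3,5] (faults so far: 5)
  step 8: ref 1 -> FAULT, evict 5, frames=[3,1] (faults so far: 6)
  step 9: ref 7 -> FAULT, evict 3, frames=[7,1] (faults so far: 7)
  step 10: ref 7 -> HIT, frames=[7,1] (faults so far: 7)
  step 11: ref 7 -> HIT, frames=[7,1] (faults so far: 7)
  step 12: ref 2 -> FAULT, evict 1, frames=[7,2] (faults so far: 8)
  FIFO total faults: 8
--- LRU ---
  step 0: ref 2 -> FAULT, frames=[2,-] (faults so far: 1)
  step 1: ref 4 -> FAULT, frames=[2,4] (faults so far: 2)
  step 2: ref 7 -> FAULT, evict 2, frames=[7,4] (faults so far: 3)
  step 3: ref 5 -> FAULT, evict 4, frames=[7,5] (faults so far: 4)
  step 4: ref 7 -> HIT, frames=[7,5] (faults so far: 4)
  step 5: ref 5 -> HIT, frames=[7,5] (faults so far: 4)
  step 6: ref 7 -> HIT, frames=[7,5] (faults so far: 4)
  step 7: ref 3 -> FAULT, evict 5, frames=[7,3] (faults so far: 5)
  step 8: ref 1 -> FAULT, evict 7, frames=[1,3] (faults so far: 6)
  step 9: ref 7 -> FAULT, evict 3, frames=[1,7] (faults so far: 7)
  step 10: ref 7 -> HIT, frames=[1,7] (faults so far: 7)
  step 11: ref 7 -> HIT, frames=[1,7] (faults so far: 7)
  step 12: ref 2 -> FAULT, evict 1, frames=[2,7] (faults so far: 8)
  LRU total faults: 8
--- Optimal ---
  step 0: ref 2 -> FAULT, frames=[2,-] (faults so far: 1)
  step 1: ref 4 -> FAULT, frames=[2,4] (faults so far: 2)
  step 2: ref 7 -> FAULT, evict 4, frames=[2,7] (faults so far: 3)
  step 3: ref 5 -> FAULT, evict 2, frames=[5,7] (faults so far: 4)
  step 4: ref 7 -> HIT, frames=[5,7] (faults so far: 4)
  step 5: ref 5 -> HIT, frames=[5,7] (faults so far: 4)
  step 6: ref 7 -> HIT, frames=[5,7] (faults so far: 4)
  step 7: ref 3 -> FAULT, evict 5, frames=[3,7] (faults so far: 5)
  step 8: ref 1 -> FAULT, evict 3, frames=[1,7] (faults so far: 6)
  step 9: ref 7 -> HIT, frames=[1,7] (faults so far: 6)
  step 10: ref 7 -> HIT, frames=[1,7] (faults so far: 6)
  step 11: ref 7 -> HIT, frames=[1,7] (faults so far: 6)
  step 12: ref 2 -> FAULT, evict 1, frames=[2,7] (faults so far: 7)
  Optimal total faults: 7

Answer: 8 8 7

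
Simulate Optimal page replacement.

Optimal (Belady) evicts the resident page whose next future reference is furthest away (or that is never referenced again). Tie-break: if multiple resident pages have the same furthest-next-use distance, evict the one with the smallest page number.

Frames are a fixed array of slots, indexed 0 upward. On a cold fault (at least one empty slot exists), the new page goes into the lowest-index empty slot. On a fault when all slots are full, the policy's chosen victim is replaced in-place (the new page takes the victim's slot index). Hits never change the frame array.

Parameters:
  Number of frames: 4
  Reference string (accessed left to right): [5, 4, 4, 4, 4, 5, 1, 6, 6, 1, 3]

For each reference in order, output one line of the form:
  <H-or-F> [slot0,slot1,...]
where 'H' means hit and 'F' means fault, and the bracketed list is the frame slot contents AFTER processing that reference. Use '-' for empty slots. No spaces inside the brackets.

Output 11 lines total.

F [5,-,-,-]
F [5,4,-,-]
H [5,4,-,-]
H [5,4,-,-]
H [5,4,-,-]
H [5,4,-,-]
F [5,4,1,-]
F [5,4,1,6]
H [5,4,1,6]
H [5,4,1,6]
F [5,4,3,6]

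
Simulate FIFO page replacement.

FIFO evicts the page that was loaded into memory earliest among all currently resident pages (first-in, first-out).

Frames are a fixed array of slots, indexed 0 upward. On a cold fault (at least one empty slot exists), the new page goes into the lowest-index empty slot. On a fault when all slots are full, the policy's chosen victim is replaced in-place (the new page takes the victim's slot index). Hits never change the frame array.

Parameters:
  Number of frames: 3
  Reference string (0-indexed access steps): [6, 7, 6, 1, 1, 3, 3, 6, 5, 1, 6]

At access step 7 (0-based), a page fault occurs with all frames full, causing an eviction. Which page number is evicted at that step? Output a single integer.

Answer: 7

Derivation:
Step 0: ref 6 -> FAULT, frames=[6,-,-]
Step 1: ref 7 -> FAULT, frames=[6,7,-]
Step 2: ref 6 -> HIT, frames=[6,7,-]
Step 3: ref 1 -> FAULT, frames=[6,7,1]
Step 4: ref 1 -> HIT, frames=[6,7,1]
Step 5: ref 3 -> FAULT, evict 6, frames=[3,7,1]
Step 6: ref 3 -> HIT, frames=[3,7,1]
Step 7: ref 6 -> FAULT, evict 7, frames=[3,6,1]
At step 7: evicted page 7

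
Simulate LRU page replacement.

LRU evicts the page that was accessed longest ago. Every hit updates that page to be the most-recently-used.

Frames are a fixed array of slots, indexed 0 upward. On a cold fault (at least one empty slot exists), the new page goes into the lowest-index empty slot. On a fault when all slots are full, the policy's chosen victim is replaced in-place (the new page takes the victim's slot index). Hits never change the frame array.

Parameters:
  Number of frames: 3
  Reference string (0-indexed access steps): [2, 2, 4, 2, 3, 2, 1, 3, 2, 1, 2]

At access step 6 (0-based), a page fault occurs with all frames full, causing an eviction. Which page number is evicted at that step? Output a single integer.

Answer: 4

Derivation:
Step 0: ref 2 -> FAULT, frames=[2,-,-]
Step 1: ref 2 -> HIT, frames=[2,-,-]
Step 2: ref 4 -> FAULT, frames=[2,4,-]
Step 3: ref 2 -> HIT, frames=[2,4,-]
Step 4: ref 3 -> FAULT, frames=[2,4,3]
Step 5: ref 2 -> HIT, frames=[2,4,3]
Step 6: ref 1 -> FAULT, evict 4, frames=[2,1,3]
At step 6: evicted page 4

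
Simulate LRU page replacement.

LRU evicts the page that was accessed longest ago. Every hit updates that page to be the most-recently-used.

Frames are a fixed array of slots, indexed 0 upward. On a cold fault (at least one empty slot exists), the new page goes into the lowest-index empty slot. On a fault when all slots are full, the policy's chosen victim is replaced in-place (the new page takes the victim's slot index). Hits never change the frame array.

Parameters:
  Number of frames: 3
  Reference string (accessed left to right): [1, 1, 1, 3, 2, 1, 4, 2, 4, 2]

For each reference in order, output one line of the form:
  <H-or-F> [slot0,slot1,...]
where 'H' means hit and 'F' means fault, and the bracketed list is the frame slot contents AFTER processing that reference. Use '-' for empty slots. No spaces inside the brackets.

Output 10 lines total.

F [1,-,-]
H [1,-,-]
H [1,-,-]
F [1,3,-]
F [1,3,2]
H [1,3,2]
F [1,4,2]
H [1,4,2]
H [1,4,2]
H [1,4,2]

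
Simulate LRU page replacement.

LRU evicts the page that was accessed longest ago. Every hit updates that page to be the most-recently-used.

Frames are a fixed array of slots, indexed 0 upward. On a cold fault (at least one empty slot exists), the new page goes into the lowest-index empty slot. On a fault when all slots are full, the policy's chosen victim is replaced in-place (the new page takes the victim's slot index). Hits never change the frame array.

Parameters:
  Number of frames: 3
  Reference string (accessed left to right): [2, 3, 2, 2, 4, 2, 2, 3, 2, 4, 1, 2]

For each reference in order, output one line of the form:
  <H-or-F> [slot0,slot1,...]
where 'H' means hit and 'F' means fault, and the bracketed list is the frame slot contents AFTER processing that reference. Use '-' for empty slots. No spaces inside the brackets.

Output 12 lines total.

F [2,-,-]
F [2,3,-]
H [2,3,-]
H [2,3,-]
F [2,3,4]
H [2,3,4]
H [2,3,4]
H [2,3,4]
H [2,3,4]
H [2,3,4]
F [2,1,4]
H [2,1,4]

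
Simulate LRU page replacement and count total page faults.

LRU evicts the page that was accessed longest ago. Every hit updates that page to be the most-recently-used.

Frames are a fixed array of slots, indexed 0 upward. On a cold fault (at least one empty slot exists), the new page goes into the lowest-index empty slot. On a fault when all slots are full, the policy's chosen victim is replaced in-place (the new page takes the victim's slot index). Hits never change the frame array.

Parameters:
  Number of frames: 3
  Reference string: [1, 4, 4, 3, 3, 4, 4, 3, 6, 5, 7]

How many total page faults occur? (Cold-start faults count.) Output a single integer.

Answer: 6

Derivation:
Step 0: ref 1 → FAULT, frames=[1,-,-]
Step 1: ref 4 → FAULT, frames=[1,4,-]
Step 2: ref 4 → HIT, frames=[1,4,-]
Step 3: ref 3 → FAULT, frames=[1,4,3]
Step 4: ref 3 → HIT, frames=[1,4,3]
Step 5: ref 4 → HIT, frames=[1,4,3]
Step 6: ref 4 → HIT, frames=[1,4,3]
Step 7: ref 3 → HIT, frames=[1,4,3]
Step 8: ref 6 → FAULT (evict 1), frames=[6,4,3]
Step 9: ref 5 → FAULT (evict 4), frames=[6,5,3]
Step 10: ref 7 → FAULT (evict 3), frames=[6,5,7]
Total faults: 6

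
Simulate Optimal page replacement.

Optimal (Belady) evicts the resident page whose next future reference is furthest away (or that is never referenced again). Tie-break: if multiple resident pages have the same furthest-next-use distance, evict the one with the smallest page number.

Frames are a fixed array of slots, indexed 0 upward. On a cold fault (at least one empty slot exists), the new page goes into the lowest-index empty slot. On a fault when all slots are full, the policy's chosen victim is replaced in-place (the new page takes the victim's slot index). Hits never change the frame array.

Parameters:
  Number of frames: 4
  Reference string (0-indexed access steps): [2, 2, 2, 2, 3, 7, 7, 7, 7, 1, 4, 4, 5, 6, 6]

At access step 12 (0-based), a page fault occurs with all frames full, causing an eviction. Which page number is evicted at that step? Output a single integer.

Answer: 2

Derivation:
Step 0: ref 2 -> FAULT, frames=[2,-,-,-]
Step 1: ref 2 -> HIT, frames=[2,-,-,-]
Step 2: ref 2 -> HIT, frames=[2,-,-,-]
Step 3: ref 2 -> HIT, frames=[2,-,-,-]
Step 4: ref 3 -> FAULT, frames=[2,3,-,-]
Step 5: ref 7 -> FAULT, frames=[2,3,7,-]
Step 6: ref 7 -> HIT, frames=[2,3,7,-]
Step 7: ref 7 -> HIT, frames=[2,3,7,-]
Step 8: ref 7 -> HIT, frames=[2,3,7,-]
Step 9: ref 1 -> FAULT, frames=[2,3,7,1]
Step 10: ref 4 -> FAULT, evict 1, frames=[2,3,7,4]
Step 11: ref 4 -> HIT, frames=[2,3,7,4]
Step 12: ref 5 -> FAULT, evict 2, frames=[5,3,7,4]
At step 12: evicted page 2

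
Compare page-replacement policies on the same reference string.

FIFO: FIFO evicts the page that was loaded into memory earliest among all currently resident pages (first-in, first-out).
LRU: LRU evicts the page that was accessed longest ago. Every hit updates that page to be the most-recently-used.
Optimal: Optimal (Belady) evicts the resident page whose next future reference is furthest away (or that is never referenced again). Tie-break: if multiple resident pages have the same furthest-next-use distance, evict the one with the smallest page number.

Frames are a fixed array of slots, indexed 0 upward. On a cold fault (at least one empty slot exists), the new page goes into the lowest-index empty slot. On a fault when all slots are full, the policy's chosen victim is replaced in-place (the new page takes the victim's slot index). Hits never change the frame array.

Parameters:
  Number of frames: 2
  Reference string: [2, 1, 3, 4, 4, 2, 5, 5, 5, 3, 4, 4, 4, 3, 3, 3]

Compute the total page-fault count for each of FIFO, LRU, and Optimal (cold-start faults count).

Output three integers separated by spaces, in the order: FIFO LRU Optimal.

--- FIFO ---
  step 0: ref 2 -> FAULT, frames=[2,-] (faults so far: 1)
  step 1: ref 1 -> FAULT, frames=[2,1] (faults so far: 2)
  step 2: ref 3 -> FAULT, evict 2, frames=[3,1] (faults so far: 3)
  step 3: ref 4 -> FAULT, evict 1, frames=[3,4] (faults so far: 4)
  step 4: ref 4 -> HIT, frames=[3,4] (faults so far: 4)
  step 5: ref 2 -> FAULT, evict 3, frames=[2,4] (faults so far: 5)
  step 6: ref 5 -> FAULT, evict 4, frames=[2,5] (faults so far: 6)
  step 7: ref 5 -> HIT, frames=[2,5] (faults so far: 6)
  step 8: ref 5 -> HIT, frames=[2,5] (faults so far: 6)
  step 9: ref 3 -> FAULT, evict 2, frames=[3,5] (faults so far: 7)
  step 10: ref 4 -> FAULT, evict 5, frames=[3,4] (faults so far: 8)
  step 11: ref 4 -> HIT, frames=[3,4] (faults so far: 8)
  step 12: ref 4 -> HIT, frames=[3,4] (faults so far: 8)
  step 13: ref 3 -> HIT, frames=[3,4] (faults so far: 8)
  step 14: ref 3 -> HIT, frames=[3,4] (faults so far: 8)
  step 15: ref 3 -> HIT, frames=[3,4] (faults so far: 8)
  FIFO total faults: 8
--- LRU ---
  step 0: ref 2 -> FAULT, frames=[2,-] (faults so far: 1)
  step 1: ref 1 -> FAULT, frames=[2,1] (faults so far: 2)
  step 2: ref 3 -> FAULT, evict 2, frames=[3,1] (faults so far: 3)
  step 3: ref 4 -> FAULT, evict 1, frames=[3,4] (faults so far: 4)
  step 4: ref 4 -> HIT, frames=[3,4] (faults so far: 4)
  step 5: ref 2 -> FAULT, evict 3, frames=[2,4] (faults so far: 5)
  step 6: ref 5 -> FAULT, evict 4, frames=[2,5] (faults so far: 6)
  step 7: ref 5 -> HIT, frames=[2,5] (faults so far: 6)
  step 8: ref 5 -> HIT, frames=[2,5] (faults so far: 6)
  step 9: ref 3 -> FAULT, evict 2, frames=[3,5] (faults so far: 7)
  step 10: ref 4 -> FAULT, evict 5, frames=[3,4] (faults so far: 8)
  step 11: ref 4 -> HIT, frames=[3,4] (faults so far: 8)
  step 12: ref 4 -> HIT, frames=[3,4] (faults so far: 8)
  step 13: ref 3 -> HIT, frames=[3,4] (faults so far: 8)
  step 14: ref 3 -> HIT, frames=[3,4] (faults so far: 8)
  step 15: ref 3 -> HIT, frames=[3,4] (faults so far: 8)
  LRU total faults: 8
--- Optimal ---
  step 0: ref 2 -> FAULT, frames=[2,-] (faults so far: 1)
  step 1: ref 1 -> FAULT, frames=[2,1] (faults so far: 2)
  step 2: ref 3 -> FAULT, evict 1, frames=[2,3] (faults so far: 3)
  step 3: ref 4 -> FAULT, evict 3, frames=[2,4] (faults so far: 4)
  step 4: ref 4 -> HIT, frames=[2,4] (faults so far: 4)
  step 5: ref 2 -> HIT, frames=[2,4] (faults so far: 4)
  step 6: ref 5 -> FAULT, evict 2, frames=[5,4] (faults so far: 5)
  step 7: ref 5 -> HIT, frames=[5,4] (faults so far: 5)
  step 8: ref 5 -> HIT, frames=[5,4] (faults so far: 5)
  step 9: ref 3 -> FAULT, evict 5, frames=[3,4] (faults so far: 6)
  step 10: ref 4 -> HIT, frames=[3,4] (faults so far: 6)
  step 11: ref 4 -> HIT, frames=[3,4] (faults so far: 6)
  step 12: ref 4 -> HIT, frames=[3,4] (faults so far: 6)
  step 13: ref 3 -> HIT, frames=[3,4] (faults so far: 6)
  step 14: ref 3 -> HIT, frames=[3,4] (faults so far: 6)
  step 15: ref 3 -> HIT, frames=[3,4] (faults so far: 6)
  Optimal total faults: 6

Answer: 8 8 6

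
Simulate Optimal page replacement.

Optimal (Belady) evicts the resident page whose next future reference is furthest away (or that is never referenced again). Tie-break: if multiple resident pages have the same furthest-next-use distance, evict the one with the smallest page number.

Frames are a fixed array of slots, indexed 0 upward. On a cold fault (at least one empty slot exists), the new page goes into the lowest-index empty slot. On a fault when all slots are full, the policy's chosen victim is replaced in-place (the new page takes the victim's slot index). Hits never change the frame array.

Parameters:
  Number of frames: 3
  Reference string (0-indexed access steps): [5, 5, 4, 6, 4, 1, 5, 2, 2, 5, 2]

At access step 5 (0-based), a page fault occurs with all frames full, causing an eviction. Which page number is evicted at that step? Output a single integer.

Step 0: ref 5 -> FAULT, frames=[5,-,-]
Step 1: ref 5 -> HIT, frames=[5,-,-]
Step 2: ref 4 -> FAULT, frames=[5,4,-]
Step 3: ref 6 -> FAULT, frames=[5,4,6]
Step 4: ref 4 -> HIT, frames=[5,4,6]
Step 5: ref 1 -> FAULT, evict 4, frames=[5,1,6]
At step 5: evicted page 4

Answer: 4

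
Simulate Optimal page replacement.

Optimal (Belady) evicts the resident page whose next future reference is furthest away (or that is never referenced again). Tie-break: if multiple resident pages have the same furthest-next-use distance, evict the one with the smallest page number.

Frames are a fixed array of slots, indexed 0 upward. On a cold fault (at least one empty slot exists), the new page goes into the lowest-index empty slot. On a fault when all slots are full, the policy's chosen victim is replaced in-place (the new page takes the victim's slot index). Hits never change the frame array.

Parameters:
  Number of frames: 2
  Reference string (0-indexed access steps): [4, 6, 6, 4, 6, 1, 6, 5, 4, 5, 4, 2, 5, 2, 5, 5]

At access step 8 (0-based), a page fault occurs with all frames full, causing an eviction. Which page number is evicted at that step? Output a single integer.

Answer: 6

Derivation:
Step 0: ref 4 -> FAULT, frames=[4,-]
Step 1: ref 6 -> FAULT, frames=[4,6]
Step 2: ref 6 -> HIT, frames=[4,6]
Step 3: ref 4 -> HIT, frames=[4,6]
Step 4: ref 6 -> HIT, frames=[4,6]
Step 5: ref 1 -> FAULT, evict 4, frames=[1,6]
Step 6: ref 6 -> HIT, frames=[1,6]
Step 7: ref 5 -> FAULT, evict 1, frames=[5,6]
Step 8: ref 4 -> FAULT, evict 6, frames=[5,4]
At step 8: evicted page 6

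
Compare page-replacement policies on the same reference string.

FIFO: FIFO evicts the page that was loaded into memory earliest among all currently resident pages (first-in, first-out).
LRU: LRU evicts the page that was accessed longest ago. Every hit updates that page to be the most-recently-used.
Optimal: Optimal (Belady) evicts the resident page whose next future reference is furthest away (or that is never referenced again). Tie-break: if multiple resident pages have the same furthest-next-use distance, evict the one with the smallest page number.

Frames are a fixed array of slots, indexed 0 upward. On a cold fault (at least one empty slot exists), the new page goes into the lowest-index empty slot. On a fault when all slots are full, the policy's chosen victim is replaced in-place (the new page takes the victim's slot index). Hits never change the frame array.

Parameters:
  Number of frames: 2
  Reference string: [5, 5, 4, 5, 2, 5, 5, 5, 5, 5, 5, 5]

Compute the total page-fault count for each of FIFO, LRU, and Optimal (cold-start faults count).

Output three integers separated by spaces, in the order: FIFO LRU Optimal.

Answer: 4 3 3

Derivation:
--- FIFO ---
  step 0: ref 5 -> FAULT, frames=[5,-] (faults so far: 1)
  step 1: ref 5 -> HIT, frames=[5,-] (faults so far: 1)
  step 2: ref 4 -> FAULT, frames=[5,4] (faults so far: 2)
  step 3: ref 5 -> HIT, frames=[5,4] (faults so far: 2)
  step 4: ref 2 -> FAULT, evict 5, frames=[2,4] (faults so far: 3)
  step 5: ref 5 -> FAULT, evict 4, frames=[2,5] (faults so far: 4)
  step 6: ref 5 -> HIT, frames=[2,5] (faults so far: 4)
  step 7: ref 5 -> HIT, frames=[2,5] (faults so far: 4)
  step 8: ref 5 -> HIT, frames=[2,5] (faults so far: 4)
  step 9: ref 5 -> HIT, frames=[2,5] (faults so far: 4)
  step 10: ref 5 -> HIT, frames=[2,5] (faults so far: 4)
  step 11: ref 5 -> HIT, frames=[2,5] (faults so far: 4)
  FIFO total faults: 4
--- LRU ---
  step 0: ref 5 -> FAULT, frames=[5,-] (faults so far: 1)
  step 1: ref 5 -> HIT, frames=[5,-] (faults so far: 1)
  step 2: ref 4 -> FAULT, frames=[5,4] (faults so far: 2)
  step 3: ref 5 -> HIT, frames=[5,4] (faults so far: 2)
  step 4: ref 2 -> FAULT, evict 4, frames=[5,2] (faults so far: 3)
  step 5: ref 5 -> HIT, frames=[5,2] (faults so far: 3)
  step 6: ref 5 -> HIT, frames=[5,2] (faults so far: 3)
  step 7: ref 5 -> HIT, frames=[5,2] (faults so far: 3)
  step 8: ref 5 -> HIT, frames=[5,2] (faults so far: 3)
  step 9: ref 5 -> HIT, frames=[5,2] (faults so far: 3)
  step 10: ref 5 -> HIT, frames=[5,2] (faults so far: 3)
  step 11: ref 5 -> HIT, frames=[5,2] (faults so far: 3)
  LRU total faults: 3
--- Optimal ---
  step 0: ref 5 -> FAULT, frames=[5,-] (faults so far: 1)
  step 1: ref 5 -> HIT, frames=[5,-] (faults so far: 1)
  step 2: ref 4 -> FAULT, frames=[5,4] (faults so far: 2)
  step 3: ref 5 -> HIT, frames=[5,4] (faults so far: 2)
  step 4: ref 2 -> FAULT, evict 4, frames=[5,2] (faults so far: 3)
  step 5: ref 5 -> HIT, frames=[5,2] (faults so far: 3)
  step 6: ref 5 -> HIT, frames=[5,2] (faults so far: 3)
  step 7: ref 5 -> HIT, frames=[5,2] (faults so far: 3)
  step 8: ref 5 -> HIT, frames=[5,2] (faults so far: 3)
  step 9: ref 5 -> HIT, frames=[5,2] (faults so far: 3)
  step 10: ref 5 -> HIT, frames=[5,2] (faults so far: 3)
  step 11: ref 5 -> HIT, frames=[5,2] (faults so far: 3)
  Optimal total faults: 3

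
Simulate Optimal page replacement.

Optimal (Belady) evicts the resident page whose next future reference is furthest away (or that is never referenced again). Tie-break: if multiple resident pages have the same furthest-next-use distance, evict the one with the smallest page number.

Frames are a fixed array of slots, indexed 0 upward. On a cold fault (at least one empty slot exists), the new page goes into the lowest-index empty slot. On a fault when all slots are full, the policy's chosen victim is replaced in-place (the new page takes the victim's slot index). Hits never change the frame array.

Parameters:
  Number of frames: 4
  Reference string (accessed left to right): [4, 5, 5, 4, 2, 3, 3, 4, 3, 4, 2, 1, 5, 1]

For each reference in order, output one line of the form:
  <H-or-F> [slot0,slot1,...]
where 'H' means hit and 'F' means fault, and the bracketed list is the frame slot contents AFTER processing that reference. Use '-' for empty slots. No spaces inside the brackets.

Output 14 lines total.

F [4,-,-,-]
F [4,5,-,-]
H [4,5,-,-]
H [4,5,-,-]
F [4,5,2,-]
F [4,5,2,3]
H [4,5,2,3]
H [4,5,2,3]
H [4,5,2,3]
H [4,5,2,3]
H [4,5,2,3]
F [4,5,1,3]
H [4,5,1,3]
H [4,5,1,3]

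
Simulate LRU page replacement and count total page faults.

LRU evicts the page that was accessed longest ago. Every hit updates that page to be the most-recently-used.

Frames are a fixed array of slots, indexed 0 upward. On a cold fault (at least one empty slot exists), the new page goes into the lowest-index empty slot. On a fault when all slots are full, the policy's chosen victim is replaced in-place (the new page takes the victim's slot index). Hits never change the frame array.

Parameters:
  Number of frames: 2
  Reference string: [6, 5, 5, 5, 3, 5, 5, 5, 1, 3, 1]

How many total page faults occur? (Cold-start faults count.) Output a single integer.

Step 0: ref 6 → FAULT, frames=[6,-]
Step 1: ref 5 → FAULT, frames=[6,5]
Step 2: ref 5 → HIT, frames=[6,5]
Step 3: ref 5 → HIT, frames=[6,5]
Step 4: ref 3 → FAULT (evict 6), frames=[3,5]
Step 5: ref 5 → HIT, frames=[3,5]
Step 6: ref 5 → HIT, frames=[3,5]
Step 7: ref 5 → HIT, frames=[3,5]
Step 8: ref 1 → FAULT (evict 3), frames=[1,5]
Step 9: ref 3 → FAULT (evict 5), frames=[1,3]
Step 10: ref 1 → HIT, frames=[1,3]
Total faults: 5

Answer: 5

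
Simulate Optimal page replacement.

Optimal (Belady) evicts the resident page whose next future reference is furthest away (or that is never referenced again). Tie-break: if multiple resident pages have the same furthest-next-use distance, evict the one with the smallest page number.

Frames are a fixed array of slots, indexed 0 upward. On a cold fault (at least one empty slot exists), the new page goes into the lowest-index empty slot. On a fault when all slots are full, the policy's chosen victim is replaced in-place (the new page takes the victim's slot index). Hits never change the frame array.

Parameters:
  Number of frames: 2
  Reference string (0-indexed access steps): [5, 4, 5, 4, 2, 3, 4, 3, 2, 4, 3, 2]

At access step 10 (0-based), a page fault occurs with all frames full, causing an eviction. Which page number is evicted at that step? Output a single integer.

Answer: 4

Derivation:
Step 0: ref 5 -> FAULT, frames=[5,-]
Step 1: ref 4 -> FAULT, frames=[5,4]
Step 2: ref 5 -> HIT, frames=[5,4]
Step 3: ref 4 -> HIT, frames=[5,4]
Step 4: ref 2 -> FAULT, evict 5, frames=[2,4]
Step 5: ref 3 -> FAULT, evict 2, frames=[3,4]
Step 6: ref 4 -> HIT, frames=[3,4]
Step 7: ref 3 -> HIT, frames=[3,4]
Step 8: ref 2 -> FAULT, evict 3, frames=[2,4]
Step 9: ref 4 -> HIT, frames=[2,4]
Step 10: ref 3 -> FAULT, evict 4, frames=[2,3]
At step 10: evicted page 4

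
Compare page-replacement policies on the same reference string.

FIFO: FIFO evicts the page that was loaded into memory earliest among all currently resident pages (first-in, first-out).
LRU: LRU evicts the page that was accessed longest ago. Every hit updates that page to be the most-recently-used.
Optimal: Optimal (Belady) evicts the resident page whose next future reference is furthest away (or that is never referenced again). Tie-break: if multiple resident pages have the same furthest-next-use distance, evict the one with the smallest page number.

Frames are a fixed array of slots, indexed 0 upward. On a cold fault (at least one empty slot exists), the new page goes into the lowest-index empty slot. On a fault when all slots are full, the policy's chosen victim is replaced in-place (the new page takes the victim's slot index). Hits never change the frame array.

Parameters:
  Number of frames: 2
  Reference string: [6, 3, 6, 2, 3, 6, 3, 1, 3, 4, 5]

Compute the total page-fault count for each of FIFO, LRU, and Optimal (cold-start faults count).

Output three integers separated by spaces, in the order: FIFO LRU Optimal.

Answer: 8 8 7

Derivation:
--- FIFO ---
  step 0: ref 6 -> FAULT, frames=[6,-] (faults so far: 1)
  step 1: ref 3 -> FAULT, frames=[6,3] (faults so far: 2)
  step 2: ref 6 -> HIT, frames=[6,3] (faults so far: 2)
  step 3: ref 2 -> FAULT, evict 6, frames=[2,3] (faults so far: 3)
  step 4: ref 3 -> HIT, frames=[2,3] (faults so far: 3)
  step 5: ref 6 -> FAULT, evict 3, frames=[2,6] (faults so far: 4)
  step 6: ref 3 -> FAULT, evict 2, frames=[3,6] (faults so far: 5)
  step 7: ref 1 -> FAULT, evict 6, frames=[3,1] (faults so far: 6)
  step 8: ref 3 -> HIT, frames=[3,1] (faults so far: 6)
  step 9: ref 4 -> FAULT, evict 3, frames=[4,1] (faults so far: 7)
  step 10: ref 5 -> FAULT, evict 1, frames=[4,5] (faults so far: 8)
  FIFO total faults: 8
--- LRU ---
  step 0: ref 6 -> FAULT, frames=[6,-] (faults so far: 1)
  step 1: ref 3 -> FAULT, frames=[6,3] (faults so far: 2)
  step 2: ref 6 -> HIT, frames=[6,3] (faults so far: 2)
  step 3: ref 2 -> FAULT, evict 3, frames=[6,2] (faults so far: 3)
  step 4: ref 3 -> FAULT, evict 6, frames=[3,2] (faults so far: 4)
  step 5: ref 6 -> FAULT, evict 2, frames=[3,6] (faults so far: 5)
  step 6: ref 3 -> HIT, frames=[3,6] (faults so far: 5)
  step 7: ref 1 -> FAULT, evict 6, frames=[3,1] (faults so far: 6)
  step 8: ref 3 -> HIT, frames=[3,1] (faults so far: 6)
  step 9: ref 4 -> FAULT, evict 1, frames=[3,4] (faults so far: 7)
  step 10: ref 5 -> FAULT, evict 3, frames=[5,4] (faults so far: 8)
  LRU total faults: 8
--- Optimal ---
  step 0: ref 6 -> FAULT, frames=[6,-] (faults so far: 1)
  step 1: ref 3 -> FAULT, frames=[6,3] (faults so far: 2)
  step 2: ref 6 -> HIT, frames=[6,3] (faults so far: 2)
  step 3: ref 2 -> FAULT, evict 6, frames=[2,3] (faults so far: 3)
  step 4: ref 3 -> HIT, frames=[2,3] (faults so far: 3)
  step 5: ref 6 -> FAULT, evict 2, frames=[6,3] (faults so far: 4)
  step 6: ref 3 -> HIT, frames=[6,3] (faults so far: 4)
  step 7: ref 1 -> FAULT, evict 6, frames=[1,3] (faults so far: 5)
  step 8: ref 3 -> HIT, frames=[1,3] (faults so far: 5)
  step 9: ref 4 -> FAULT, evict 1, frames=[4,3] (faults so far: 6)
  step 10: ref 5 -> FAULT, evict 3, frames=[4,5] (faults so far: 7)
  Optimal total faults: 7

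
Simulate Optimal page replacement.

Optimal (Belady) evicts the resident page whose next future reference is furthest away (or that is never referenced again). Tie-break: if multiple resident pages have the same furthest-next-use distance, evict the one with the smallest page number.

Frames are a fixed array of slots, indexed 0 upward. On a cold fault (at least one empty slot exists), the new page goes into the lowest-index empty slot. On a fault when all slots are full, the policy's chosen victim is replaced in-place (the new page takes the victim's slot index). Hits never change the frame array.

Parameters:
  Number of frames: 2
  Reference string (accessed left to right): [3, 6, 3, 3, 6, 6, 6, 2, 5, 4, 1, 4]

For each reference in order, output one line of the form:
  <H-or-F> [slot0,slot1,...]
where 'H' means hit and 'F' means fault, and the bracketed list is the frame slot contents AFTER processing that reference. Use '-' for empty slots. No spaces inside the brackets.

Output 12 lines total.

F [3,-]
F [3,6]
H [3,6]
H [3,6]
H [3,6]
H [3,6]
H [3,6]
F [2,6]
F [5,6]
F [4,6]
F [4,1]
H [4,1]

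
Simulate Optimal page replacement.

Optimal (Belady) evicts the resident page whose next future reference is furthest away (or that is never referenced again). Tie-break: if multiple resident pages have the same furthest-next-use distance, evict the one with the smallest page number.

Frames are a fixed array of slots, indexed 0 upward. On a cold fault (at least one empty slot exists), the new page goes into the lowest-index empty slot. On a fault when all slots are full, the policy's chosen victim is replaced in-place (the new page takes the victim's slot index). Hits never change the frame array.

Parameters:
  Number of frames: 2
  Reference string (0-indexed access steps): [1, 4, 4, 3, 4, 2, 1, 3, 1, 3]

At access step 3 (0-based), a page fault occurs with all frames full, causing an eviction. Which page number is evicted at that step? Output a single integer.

Answer: 1

Derivation:
Step 0: ref 1 -> FAULT, frames=[1,-]
Step 1: ref 4 -> FAULT, frames=[1,4]
Step 2: ref 4 -> HIT, frames=[1,4]
Step 3: ref 3 -> FAULT, evict 1, frames=[3,4]
At step 3: evicted page 1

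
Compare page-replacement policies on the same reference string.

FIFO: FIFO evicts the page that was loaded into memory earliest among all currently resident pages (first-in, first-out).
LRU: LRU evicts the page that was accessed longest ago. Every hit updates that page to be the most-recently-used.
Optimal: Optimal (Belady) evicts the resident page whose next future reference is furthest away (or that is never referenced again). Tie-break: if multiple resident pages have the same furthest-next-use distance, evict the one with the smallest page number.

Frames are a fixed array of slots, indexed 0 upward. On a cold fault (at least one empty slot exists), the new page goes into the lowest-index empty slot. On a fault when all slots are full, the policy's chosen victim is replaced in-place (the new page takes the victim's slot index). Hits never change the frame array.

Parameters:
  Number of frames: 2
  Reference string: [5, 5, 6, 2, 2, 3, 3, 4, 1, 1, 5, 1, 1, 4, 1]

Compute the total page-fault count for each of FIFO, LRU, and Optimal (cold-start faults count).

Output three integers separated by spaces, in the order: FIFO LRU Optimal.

Answer: 9 8 7

Derivation:
--- FIFO ---
  step 0: ref 5 -> FAULT, frames=[5,-] (faults so far: 1)
  step 1: ref 5 -> HIT, frames=[5,-] (faults so far: 1)
  step 2: ref 6 -> FAULT, frames=[5,6] (faults so far: 2)
  step 3: ref 2 -> FAULT, evict 5, frames=[2,6] (faults so far: 3)
  step 4: ref 2 -> HIT, frames=[2,6] (faults so far: 3)
  step 5: ref 3 -> FAULT, evict 6, frames=[2,3] (faults so far: 4)
  step 6: ref 3 -> HIT, frames=[2,3] (faults so far: 4)
  step 7: ref 4 -> FAULT, evict 2, frames=[4,3] (faults so far: 5)
  step 8: ref 1 -> FAULT, evict 3, frames=[4,1] (faults so far: 6)
  step 9: ref 1 -> HIT, frames=[4,1] (faults so far: 6)
  step 10: ref 5 -> FAULT, evict 4, frames=[5,1] (faults so far: 7)
  step 11: ref 1 -> HIT, frames=[5,1] (faults so far: 7)
  step 12: ref 1 -> HIT, frames=[5,1] (faults so far: 7)
  step 13: ref 4 -> FAULT, evict 1, frames=[5,4] (faults so far: 8)
  step 14: ref 1 -> FAULT, evict 5, frames=[1,4] (faults so far: 9)
  FIFO total faults: 9
--- LRU ---
  step 0: ref 5 -> FAULT, frames=[5,-] (faults so far: 1)
  step 1: ref 5 -> HIT, frames=[5,-] (faults so far: 1)
  step 2: ref 6 -> FAULT, frames=[5,6] (faults so far: 2)
  step 3: ref 2 -> FAULT, evict 5, frames=[2,6] (faults so far: 3)
  step 4: ref 2 -> HIT, frames=[2,6] (faults so far: 3)
  step 5: ref 3 -> FAULT, evict 6, frames=[2,3] (faults so far: 4)
  step 6: ref 3 -> HIT, frames=[2,3] (faults so far: 4)
  step 7: ref 4 -> FAULT, evict 2, frames=[4,3] (faults so far: 5)
  step 8: ref 1 -> FAULT, evict 3, frames=[4,1] (faults so far: 6)
  step 9: ref 1 -> HIT, frames=[4,1] (faults so far: 6)
  step 10: ref 5 -> FAULT, evict 4, frames=[5,1] (faults so far: 7)
  step 11: ref 1 -> HIT, frames=[5,1] (faults so far: 7)
  step 12: ref 1 -> HIT, frames=[5,1] (faults so far: 7)
  step 13: ref 4 -> FAULT, evict 5, frames=[4,1] (faults so far: 8)
  step 14: ref 1 -> HIT, frames=[4,1] (faults so far: 8)
  LRU total faults: 8
--- Optimal ---
  step 0: ref 5 -> FAULT, frames=[5,-] (faults so far: 1)
  step 1: ref 5 -> HIT, frames=[5,-] (faults so far: 1)
  step 2: ref 6 -> FAULT, frames=[5,6] (faults so far: 2)
  step 3: ref 2 -> FAULT, evict 6, frames=[5,2] (faults so far: 3)
  step 4: ref 2 -> HIT, frames=[5,2] (faults so far: 3)
  step 5: ref 3 -> FAULT, evict 2, frames=[5,3] (faults so far: 4)
  step 6: ref 3 -> HIT, frames=[5,3] (faults so far: 4)
  step 7: ref 4 -> FAULT, evict 3, frames=[5,4] (faults so far: 5)
  step 8: ref 1 -> FAULT, evict 4, frames=[5,1] (faults so far: 6)
  step 9: ref 1 -> HIT, frames=[5,1] (faults so far: 6)
  step 10: ref 5 -> HIT, frames=[5,1] (faults so far: 6)
  step 11: ref 1 -> HIT, frames=[5,1] (faults so far: 6)
  step 12: ref 1 -> HIT, frames=[5,1] (faults so far: 6)
  step 13: ref 4 -> FAULT, evict 5, frames=[4,1] (faults so far: 7)
  step 14: ref 1 -> HIT, frames=[4,1] (faults so far: 7)
  Optimal total faults: 7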